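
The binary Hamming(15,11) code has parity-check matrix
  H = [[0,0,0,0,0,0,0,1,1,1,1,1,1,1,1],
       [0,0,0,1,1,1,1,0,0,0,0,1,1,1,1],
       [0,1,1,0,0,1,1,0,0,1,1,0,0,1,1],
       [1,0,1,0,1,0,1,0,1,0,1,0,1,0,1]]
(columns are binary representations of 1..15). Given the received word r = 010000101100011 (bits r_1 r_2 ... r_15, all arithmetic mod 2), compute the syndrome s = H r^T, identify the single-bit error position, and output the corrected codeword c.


s = (0, 1, 1, 1)^T, error position = 7, corrected codeword c = 010000001100011

Compute s = H r^T mod 2 one row at a time:
  s_1 = 0 + 1 + 1 + 0 + 0 + 0 + 1 + 1 = 4 ≡ 0 (mod 2).
  s_2 = 0 + 0 + 0 + 1 + 0 + 0 + 1 + 1 = 3 ≡ 1 (mod 2).
  s_3 = 1 + 0 + 0 + 1 + 1 + 0 + 1 + 1 = 5 ≡ 1 (mod 2).
  s_4 = 0 + 0 + 0 + 1 + 1 + 0 + 0 + 1 = 3 ≡ 1 (mod 2).
s = (0, 1, 1, 1)^T — this equals column 7 of H (binary 0111), so error is at position 7.
Correct: flip bit 7 of r = 010000101100011 to get c = 010000001100011.


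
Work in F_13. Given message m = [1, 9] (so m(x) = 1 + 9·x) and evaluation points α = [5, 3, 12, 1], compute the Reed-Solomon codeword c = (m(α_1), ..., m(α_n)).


c = [7, 2, 5, 10]

Message polynomial: m(x) = 1 + 9·x (mod 13).
For each evaluation point α_i, compute m(α_i) mod 13:
  α_1 = 5: Horner steps 9 → 7, so m(5) = 7.
  α_2 = 3: Horner steps 9 → 2, so m(3) = 2.
  α_3 = 12: Horner steps 9 → 5, so m(12) = 5.
  α_4 = 1: Horner steps 9 → 10, so m(1) = 10.
Codeword c = [7, 2, 5, 10] ∈ F_13^4.


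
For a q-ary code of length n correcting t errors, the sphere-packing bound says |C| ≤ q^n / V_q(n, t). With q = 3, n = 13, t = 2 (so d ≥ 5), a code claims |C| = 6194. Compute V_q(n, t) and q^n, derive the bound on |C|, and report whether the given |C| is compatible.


V_q(n, t) = 339, q^n = 1594323, Hamming bound = 4703, |C| = 6194 > bound (violated).

Step 1: Compute V_q(n, t) = Σ_{j=0}^2 C(n, j) (q−1)^j.
  j = 0: C(13,0)·(2)^0 = 1·1 = 1.
  j = 1: C(13,1)·(2)^1 = 13·2 = 26.
  j = 2: C(13,2)·(2)^2 = 78·4 = 312.
  V_q(n, t) = 1 + 26 + 312 = 339.
Step 2: q^n = 3^13 = 1594323.
Step 3: Hamming bound ⌊q^n / V_q(n,t)⌋ = ⌊1594323/339⌋ = 4703.
Step 4: Compare |C| = 6194 to 4703: violated.
The claimed |C| lies above the Hamming bound, so no 3-ary code of length 13 with d ≥ 5 can have 6194 codewords.


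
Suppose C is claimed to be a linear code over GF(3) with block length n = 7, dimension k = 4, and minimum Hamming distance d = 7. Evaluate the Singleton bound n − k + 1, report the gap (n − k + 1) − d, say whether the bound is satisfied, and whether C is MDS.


Singleton RHS = n − k + 1 = 4, slack = -3, bound violated (no such code; not MDS).

Singleton bound: d ≤ n − k + 1.
Here n = 7, k = 4, so n − k + 1 = 4.
Given d = 7, check d ≤ 4: NO.
Slack = (n − k + 1) − d = -3.
The slack is negative: d = 7 exceeds n − k + 1 = 4 by 3, so the Singleton bound is violated and no linear [7, 4, 7]_3 code can exist. In particular it is not MDS (MDS requires d = n − k + 1 exactly).
Description: the claimed parameters are [7, 4, 7]_3; such a code would be impossible (violates the Singleton bound).


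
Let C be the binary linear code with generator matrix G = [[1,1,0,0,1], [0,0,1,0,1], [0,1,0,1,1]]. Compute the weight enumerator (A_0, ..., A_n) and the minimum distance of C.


Weight distribution: A_0 = 1, A_2 = 2, A_3 = 4, A_4 = 1. Minimum distance d = 2.

Enumerate all 2^3 = 8 messages m ∈ F_2^3.
For each, compute codeword c = mG in F_2^5, then tally its weight.
  m = 000 → c = 00000, weight = 0.
  m = 100 → c = 11001, weight = 3.
  m = 010 → c = 00101, weight = 2.
  m = 110 → c = 11100, weight = 3.
  m = 001 → c = 01011, weight = 3.
  m = 101 → c = 10010, weight = 2.
  m = 011 → c = 01110, weight = 3.
  m = 111 → c = 10111, weight = 4.
Tally weights:
  weight 0: 1 codewords.
  weight 2: 2 codewords.
  weight 3: 4 codewords.
  weight 4: 1 codewords.
Minimum distance d = smallest w > 0 with A_w > 0 = 2.
Sanity: Σ A_w = 8 = 2^3 = 8 ✓.


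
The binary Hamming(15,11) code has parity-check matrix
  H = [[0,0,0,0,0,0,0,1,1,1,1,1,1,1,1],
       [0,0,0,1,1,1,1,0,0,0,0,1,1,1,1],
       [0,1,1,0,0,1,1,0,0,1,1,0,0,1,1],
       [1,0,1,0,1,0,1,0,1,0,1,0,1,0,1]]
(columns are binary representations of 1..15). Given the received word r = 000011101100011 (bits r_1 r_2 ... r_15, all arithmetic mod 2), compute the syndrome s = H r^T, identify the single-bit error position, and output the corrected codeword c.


s = (0, 1, 1, 0)^T, error position = 6, corrected codeword c = 000010101100011

Compute s = H r^T mod 2 one row at a time:
  s_1 = 0 + 1 + 1 + 0 + 0 + 0 + 1 + 1 = 4 ≡ 0 (mod 2).
  s_2 = 0 + 1 + 1 + 1 + 0 + 0 + 1 + 1 = 5 ≡ 1 (mod 2).
  s_3 = 0 + 0 + 1 + 1 + 1 + 0 + 1 + 1 = 5 ≡ 1 (mod 2).
  s_4 = 0 + 0 + 1 + 1 + 1 + 0 + 0 + 1 = 4 ≡ 0 (mod 2).
s = (0, 1, 1, 0)^T — this equals column 6 of H (binary 0110), so error is at position 6.
Correct: flip bit 6 of r = 000011101100011 to get c = 000010101100011.


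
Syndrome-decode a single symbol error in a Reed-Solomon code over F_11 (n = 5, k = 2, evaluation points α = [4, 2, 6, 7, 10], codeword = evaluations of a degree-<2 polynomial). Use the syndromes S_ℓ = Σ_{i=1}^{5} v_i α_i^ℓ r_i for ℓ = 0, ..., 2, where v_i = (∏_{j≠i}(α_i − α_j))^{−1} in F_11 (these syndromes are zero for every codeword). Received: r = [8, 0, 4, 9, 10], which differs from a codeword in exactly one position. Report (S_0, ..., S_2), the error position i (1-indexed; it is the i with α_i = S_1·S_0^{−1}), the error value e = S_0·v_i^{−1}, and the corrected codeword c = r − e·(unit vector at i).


S = (1, 6, 3), error at position 3, error magnitude e = 10, c = [8, 0, 5, 9, 10].

Step 1: column multipliers v_i = (∏_{j≠i}(α_i − α_j))^{−1} mod 11.
  i = 1 (α = 4): (4−2)(4−6)(4−7)(4−10) = 2·(−2)·(−3)·(−6) = −72 ≡ 5, so v_1 = 5^{−1} = 9 (mod 11).
  i = 2 (α = 2): (2−4)(2−6)(2−7)(2−10) = (−2)·(−4)·(−5)·(−8) = 320 ≡ 1, so v_2 = 1^{−1} = 1 (mod 11).
  i = 3 (α = 6): (6−4)(6−2)(6−7)(6−10) = 2·4·(−1)·(−4) = 32 ≡ 10, so v_3 = 10^{−1} = 10 (mod 11).
  i = 4 (α = 7): (7−4)(7−2)(7−6)(7−10) = 3·5·1·(−3) = −45 ≡ 10, so v_4 = 10^{−1} = 10 (mod 11).
  i = 5 (α = 10): (10−4)(10−2)(10−6)(10−7) = 6·8·4·3 = 576 ≡ 4, so v_5 = 4^{−1} = 3 (mod 11).
  v = [9, 1, 10, 10, 3].
Step 2: syndromes of r = [8, 0, 4, 9, 10] (all sums mod 11).
  S_0 = Σ v_i r_i = 9·8 + 1·0 + 10·4 + 10·9 + 3·10 = 232 ≡ 1.
  S_1 = Σ v_i α_i r_i = 9·4·8 + 1·2·0 + 10·6·4 + 10·7·9 + 3·10·10 = 1458 ≡ 6.
  α_i^2 mod 11 = [5, 4, 3, 5, 1].
  S_2 = Σ v_i α_i^2 r_i = 9·5·8 + 1·4·0 + 10·3·4 + 10·5·9 + 3·1·10 = 960 ≡ 3.
  S = (1, 6, 3) ≠ 0, so r is not a codeword (an error is present).
Step 3: locate the error. For a single error e at position i, S_ℓ = v_i·e·α_i^ℓ, so α_err = S_1/S_0.
  S_0^{−1} = 1^{−1} = 1 (mod 11), so α_err = 6·1 = 6 ≡ 6 = α_3. Error position i = 3.
  Consistency check: S_2/S_1 = 3·2 = 6 ≡ 6 = α_err ✓ (single-error assumption holds).
Step 4: error magnitude e = S_0/v_3 = S_0·∏_{j≠3}(α_3 − α_j) = 1·10 = 10 ≡ 10 (mod 11).
Step 5: correct position 3: c_3 = r_3 − e = 4 − 10 ≡ 5 (mod 11). Hence c = [8, 0, 5, 9, 10].
  Check: interpolating c through the α_i gives m(x) = 3 + 4·x (degree < 2) with m(α_i) = c_i for every i, so c is indeed a codeword.


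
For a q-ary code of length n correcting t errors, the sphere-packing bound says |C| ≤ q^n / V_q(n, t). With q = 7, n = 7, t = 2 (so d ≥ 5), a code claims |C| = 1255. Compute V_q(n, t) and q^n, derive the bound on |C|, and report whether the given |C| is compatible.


V_q(n, t) = 799, q^n = 823543, Hamming bound = 1030, |C| = 1255 > bound (violated).

Step 1: Compute V_q(n, t) = Σ_{j=0}^2 C(n, j) (q−1)^j.
  j = 0: C(7,0)·(6)^0 = 1·1 = 1.
  j = 1: C(7,1)·(6)^1 = 7·6 = 42.
  j = 2: C(7,2)·(6)^2 = 21·36 = 756.
  V_q(n, t) = 1 + 42 + 756 = 799.
Step 2: q^n = 7^7 = 823543.
Step 3: Hamming bound ⌊q^n / V_q(n,t)⌋ = ⌊823543/799⌋ = 1030.
Step 4: Compare |C| = 1255 to 1030: violated.
The claimed |C| lies above the Hamming bound, so no 7-ary code of length 7 with d ≥ 5 can have 1255 codewords.


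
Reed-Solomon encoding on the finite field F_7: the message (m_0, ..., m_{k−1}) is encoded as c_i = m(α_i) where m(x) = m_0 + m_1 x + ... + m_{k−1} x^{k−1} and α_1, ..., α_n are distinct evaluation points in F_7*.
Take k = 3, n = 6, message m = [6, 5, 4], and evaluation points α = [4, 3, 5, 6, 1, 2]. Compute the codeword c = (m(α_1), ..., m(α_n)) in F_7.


c = [6, 1, 5, 5, 1, 4]

Message polynomial: m(x) = 6 + 5·x + 4·x^2 (mod 7).
For each evaluation point α_i, compute m(α_i) mod 7:
  α_1 = 4: Horner steps 4 → 0 → 6, so m(4) = 6.
  α_2 = 3: Horner steps 4 → 3 → 1, so m(3) = 1.
  α_3 = 5: Horner steps 4 → 4 → 5, so m(5) = 5.
  α_4 = 6: Horner steps 4 → 1 → 5, so m(6) = 5.
  α_5 = 1: Horner steps 4 → 2 → 1, so m(1) = 1.
  α_6 = 2: Horner steps 4 → 6 → 4, so m(2) = 4.
Codeword c = [6, 1, 5, 5, 1, 4] ∈ F_7^6.


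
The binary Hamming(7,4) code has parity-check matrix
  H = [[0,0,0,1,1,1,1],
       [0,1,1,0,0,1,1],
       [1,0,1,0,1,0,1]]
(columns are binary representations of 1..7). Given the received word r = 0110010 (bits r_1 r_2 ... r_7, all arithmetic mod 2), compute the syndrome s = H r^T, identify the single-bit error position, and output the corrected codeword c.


s = (1, 1, 1)^T, error position = 7, corrected codeword c = 0110011

Compute s = H r^T mod 2 one row at a time:
  s_1 = 0 + 0 + 1 + 0 = 1 ≡ 1 (mod 2).
  s_2 = 1 + 1 + 1 + 0 = 3 ≡ 1 (mod 2).
  s_3 = 0 + 1 + 0 + 0 = 1 ≡ 1 (mod 2).
s = (1, 1, 1)^T — this equals column 7 of H (binary 111), so error is at position 7.
Correct: flip bit 7 of r = 0110010 to get c = 0110011.


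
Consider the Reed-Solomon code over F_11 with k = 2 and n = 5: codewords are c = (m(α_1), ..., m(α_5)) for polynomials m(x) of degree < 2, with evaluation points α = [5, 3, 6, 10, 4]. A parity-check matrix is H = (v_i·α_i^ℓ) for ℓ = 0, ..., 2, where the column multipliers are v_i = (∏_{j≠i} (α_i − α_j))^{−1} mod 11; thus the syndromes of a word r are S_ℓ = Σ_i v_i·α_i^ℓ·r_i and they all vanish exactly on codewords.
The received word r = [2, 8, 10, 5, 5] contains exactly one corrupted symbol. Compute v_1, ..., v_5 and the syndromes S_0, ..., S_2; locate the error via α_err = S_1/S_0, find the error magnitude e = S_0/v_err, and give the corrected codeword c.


S = (10, 1, 10), error at position 4, error magnitude e = 7, c = [2, 8, 10, 9, 5].

Step 1: column multipliers v_i = (∏_{j≠i}(α_i − α_j))^{−1} mod 11.
  i = 1 (α = 5): (5−3)(5−6)(5−10)(5−4) = 2·(−1)·(−5)·1 = 10 ≡ 10, so v_1 = 10^{−1} = 10 (mod 11).
  i = 2 (α = 3): (3−5)(3−6)(3−10)(3−4) = (−2)·(−3)·(−7)·(−1) = 42 ≡ 9, so v_2 = 9^{−1} = 5 (mod 11).
  i = 3 (α = 6): (6−5)(6−3)(6−10)(6−4) = 1·3·(−4)·2 = −24 ≡ 9, so v_3 = 9^{−1} = 5 (mod 11).
  i = 4 (α = 10): (10−5)(10−3)(10−6)(10−4) = 5·7·4·6 = 840 ≡ 4, so v_4 = 4^{−1} = 3 (mod 11).
  i = 5 (α = 4): (4−5)(4−3)(4−6)(4−10) = (−1)·1·(−2)·(−6) = −12 ≡ 10, so v_5 = 10^{−1} = 10 (mod 11).
  v = [10, 5, 5, 3, 10].
Step 2: syndromes of r = [2, 8, 10, 5, 5] (all sums mod 11).
  S_0 = Σ v_i r_i = 10·2 + 5·8 + 5·10 + 3·5 + 10·5 = 175 ≡ 10.
  S_1 = Σ v_i α_i r_i = 10·5·2 + 5·3·8 + 5·6·10 + 3·10·5 + 10·4·5 = 870 ≡ 1.
  α_i^2 mod 11 = [3, 9, 3, 1, 5].
  S_2 = Σ v_i α_i^2 r_i = 10·3·2 + 5·9·8 + 5·3·10 + 3·1·5 + 10·5·5 = 835 ≡ 10.
  S = (10, 1, 10) ≠ 0, so r is not a codeword (an error is present).
Step 3: locate the error. For a single error e at position i, S_ℓ = v_i·e·α_i^ℓ, so α_err = S_1/S_0.
  S_0^{−1} = 10^{−1} = 10 (mod 11), so α_err = 1·10 = 10 ≡ 10 = α_4. Error position i = 4.
  Consistency check: S_2/S_1 = 10·1 = 10 ≡ 10 = α_err ✓ (single-error assumption holds).
Step 4: error magnitude e = S_0/v_4 = S_0·∏_{j≠4}(α_4 − α_j) = 10·4 = 40 ≡ 7 (mod 11).
Step 5: correct position 4: c_4 = r_4 − e = 5 − 7 ≡ 9 (mod 11). Hence c = [2, 8, 10, 9, 5].
  Check: interpolating c through the α_i gives m(x) = 6 + 8·x (degree < 2) with m(α_i) = c_i for every i, so c is indeed a codeword.


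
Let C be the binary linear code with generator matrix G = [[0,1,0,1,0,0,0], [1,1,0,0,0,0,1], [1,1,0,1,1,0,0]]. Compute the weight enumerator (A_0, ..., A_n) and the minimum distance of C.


Weight distribution: A_0 = 1, A_2 = 2, A_3 = 4, A_4 = 1. Minimum distance d = 2.

Enumerate all 2^3 = 8 messages m ∈ F_2^3.
For each, compute codeword c = mG in F_2^7, then tally its weight.
  m = 000 → c = 0000000, weight = 0.
  m = 100 → c = 0101000, weight = 2.
  m = 010 → c = 1100001, weight = 3.
  m = 110 → c = 1001001, weight = 3.
  m = 001 → c = 1101100, weight = 4.
  m = 101 → c = 1000100, weight = 2.
  m = 011 → c = 0001101, weight = 3.
  m = 111 → c = 0100101, weight = 3.
Tally weights:
  weight 0: 1 codewords.
  weight 2: 2 codewords.
  weight 3: 4 codewords.
  weight 4: 1 codewords.
Minimum distance d = smallest w > 0 with A_w > 0 = 2.
Sanity: Σ A_w = 8 = 2^3 = 8 ✓.


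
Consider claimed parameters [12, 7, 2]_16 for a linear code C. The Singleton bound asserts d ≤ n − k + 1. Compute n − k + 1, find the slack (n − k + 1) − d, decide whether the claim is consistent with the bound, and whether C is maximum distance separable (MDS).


Singleton RHS = n − k + 1 = 6, slack = 4, bound satisfied, not MDS.

Singleton bound: d ≤ n − k + 1.
Here n = 12, k = 7, so n − k + 1 = 6.
Given d = 2, check d ≤ 6: YES.
Slack = (n − k + 1) − d = 4.
The code is NOT MDS (slack = 4 > 0).
Description: the claimed parameters are [12, 7, 2]_16; such a code would be non-MDS.


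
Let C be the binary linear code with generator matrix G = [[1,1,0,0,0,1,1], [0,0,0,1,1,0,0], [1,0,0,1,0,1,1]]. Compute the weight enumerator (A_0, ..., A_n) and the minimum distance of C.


Weight distribution: A_0 = 1, A_2 = 3, A_4 = 3, A_6 = 1. Minimum distance d = 2.

Enumerate all 2^3 = 8 messages m ∈ F_2^3.
For each, compute codeword c = mG in F_2^7, then tally its weight.
  m = 000 → c = 0000000, weight = 0.
  m = 100 → c = 1100011, weight = 4.
  m = 010 → c = 0001100, weight = 2.
  m = 110 → c = 1101111, weight = 6.
  m = 001 → c = 1001011, weight = 4.
  m = 101 → c = 0101000, weight = 2.
  m = 011 → c = 1000111, weight = 4.
  m = 111 → c = 0100100, weight = 2.
Tally weights:
  weight 0: 1 codewords.
  weight 2: 3 codewords.
  weight 4: 3 codewords.
  weight 6: 1 codewords.
Minimum distance d = smallest w > 0 with A_w > 0 = 2.
Sanity: Σ A_w = 8 = 2^3 = 8 ✓.


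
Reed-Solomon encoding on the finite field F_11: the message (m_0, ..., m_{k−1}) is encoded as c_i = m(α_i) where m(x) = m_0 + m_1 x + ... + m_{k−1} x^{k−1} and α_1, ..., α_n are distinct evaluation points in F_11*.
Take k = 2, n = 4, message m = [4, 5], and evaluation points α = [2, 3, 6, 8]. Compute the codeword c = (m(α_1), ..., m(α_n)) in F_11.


c = [3, 8, 1, 0]

Message polynomial: m(x) = 4 + 5·x (mod 11).
For each evaluation point α_i, compute m(α_i) mod 11:
  α_1 = 2: Horner steps 5 → 3, so m(2) = 3.
  α_2 = 3: Horner steps 5 → 8, so m(3) = 8.
  α_3 = 6: Horner steps 5 → 1, so m(6) = 1.
  α_4 = 8: Horner steps 5 → 0, so m(8) = 0.
Codeword c = [3, 8, 1, 0] ∈ F_11^4.


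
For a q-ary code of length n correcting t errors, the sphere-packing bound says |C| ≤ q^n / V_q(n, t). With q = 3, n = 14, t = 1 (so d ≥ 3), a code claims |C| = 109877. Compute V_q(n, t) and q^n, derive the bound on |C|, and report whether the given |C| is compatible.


V_q(n, t) = 29, q^n = 4782969, Hamming bound = 164929, |C| = 109877 ≤ bound (satisfied).

Step 1: Compute V_q(n, t) = Σ_{j=0}^1 C(n, j) (q−1)^j.
  j = 0: C(14,0)·(2)^0 = 1·1 = 1.
  j = 1: C(14,1)·(2)^1 = 14·2 = 28.
  V_q(n, t) = 1 + 28 = 29.
Step 2: q^n = 3^14 = 4782969.
Step 3: Hamming bound ⌊q^n / V_q(n,t)⌋ = ⌊4782969/29⌋ = 164929.
Step 4: Compare |C| = 109877 to 164929: satisfied.
The claimed |C| lies below the Hamming bound.


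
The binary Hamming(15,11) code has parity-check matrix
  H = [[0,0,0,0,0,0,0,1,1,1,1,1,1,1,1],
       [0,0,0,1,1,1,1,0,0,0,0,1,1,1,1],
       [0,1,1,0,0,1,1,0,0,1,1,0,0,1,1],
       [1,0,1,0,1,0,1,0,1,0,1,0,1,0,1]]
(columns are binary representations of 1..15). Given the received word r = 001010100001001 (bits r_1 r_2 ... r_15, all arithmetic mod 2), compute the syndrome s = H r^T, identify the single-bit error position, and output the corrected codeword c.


s = (0, 0, 1, 0)^T, error position = 2, corrected codeword c = 011010100001001

Compute s = H r^T mod 2 one row at a time:
  s_1 = 0 + 0 + 0 + 0 + 1 + 0 + 0 + 1 = 2 ≡ 0 (mod 2).
  s_2 = 0 + 1 + 0 + 1 + 1 + 0 + 0 + 1 = 4 ≡ 0 (mod 2).
  s_3 = 0 + 1 + 0 + 1 + 0 + 0 + 0 + 1 = 3 ≡ 1 (mod 2).
  s_4 = 0 + 1 + 1 + 1 + 0 + 0 + 0 + 1 = 4 ≡ 0 (mod 2).
s = (0, 0, 1, 0)^T — this equals column 2 of H (binary 0010), so error is at position 2.
Correct: flip bit 2 of r = 001010100001001 to get c = 011010100001001.


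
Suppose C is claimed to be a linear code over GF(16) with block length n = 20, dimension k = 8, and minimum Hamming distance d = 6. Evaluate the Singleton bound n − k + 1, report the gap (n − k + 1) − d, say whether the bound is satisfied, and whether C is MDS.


Singleton RHS = n − k + 1 = 13, slack = 7, bound satisfied, not MDS.

Singleton bound: d ≤ n − k + 1.
Here n = 20, k = 8, so n − k + 1 = 13.
Given d = 6, check d ≤ 13: YES.
Slack = (n − k + 1) − d = 7.
The code is NOT MDS (slack = 7 > 0).
Description: the claimed parameters are [20, 8, 6]_16; such a code would be non-MDS.


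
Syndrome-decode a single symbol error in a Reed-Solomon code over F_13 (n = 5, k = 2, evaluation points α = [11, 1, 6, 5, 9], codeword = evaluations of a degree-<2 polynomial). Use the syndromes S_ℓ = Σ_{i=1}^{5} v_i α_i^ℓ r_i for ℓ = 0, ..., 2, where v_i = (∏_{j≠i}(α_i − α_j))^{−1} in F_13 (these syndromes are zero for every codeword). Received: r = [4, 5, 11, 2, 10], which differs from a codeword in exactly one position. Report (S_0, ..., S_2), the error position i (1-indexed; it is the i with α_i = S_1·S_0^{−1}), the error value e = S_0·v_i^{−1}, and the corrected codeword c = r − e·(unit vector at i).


S = (8, 7, 11), error at position 5, error magnitude e = 11, c = [4, 5, 11, 2, 12].

Step 1: column multipliers v_i = (∏_{j≠i}(α_i − α_j))^{−1} mod 13.
  i = 1 (α = 11): (11−1)(11−6)(11−5)(11−9) = 10·5·6·2 = 600 ≡ 2, so v_1 = 2^{−1} = 7 (mod 13).
  i = 2 (α = 1): (1−11)(1−6)(1−5)(1−9) = (−10)·(−5)·(−4)·(−8) = 1600 ≡ 1, so v_2 = 1^{−1} = 1 (mod 13).
  i = 3 (α = 6): (6−11)(6−1)(6−5)(6−9) = (−5)·5·1·(−3) = 75 ≡ 10, so v_3 = 10^{−1} = 4 (mod 13).
  i = 4 (α = 5): (5−11)(5−1)(5−6)(5−9) = (−6)·4·(−1)·(−4) = −96 ≡ 8, so v_4 = 8^{−1} = 5 (mod 13).
  i = 5 (α = 9): (9−11)(9−1)(9−6)(9−5) = (−2)·8·3·4 = −192 ≡ 3, so v_5 = 3^{−1} = 9 (mod 13).
  v = [7, 1, 4, 5, 9].
Step 2: syndromes of r = [4, 5, 11, 2, 10] (all sums mod 13).
  S_0 = Σ v_i r_i = 7·4 + 1·5 + 4·11 + 5·2 + 9·10 = 177 ≡ 8.
  S_1 = Σ v_i α_i r_i = 7·11·4 + 1·1·5 + 4·6·11 + 5·5·2 + 9·9·10 = 1437 ≡ 7.
  α_i^2 mod 13 = [4, 1, 10, 12, 3].
  S_2 = Σ v_i α_i^2 r_i = 7·4·4 + 1·1·5 + 4·10·11 + 5·12·2 + 9·3·10 = 947 ≡ 11.
  S = (8, 7, 11) ≠ 0, so r is not a codeword (an error is present).
Step 3: locate the error. For a single error e at position i, S_ℓ = v_i·e·α_i^ℓ, so α_err = S_1/S_0.
  S_0^{−1} = 8^{−1} = 5 (mod 13), so α_err = 7·5 = 35 ≡ 9 = α_5. Error position i = 5.
  Consistency check: S_2/S_1 = 11·2 = 22 ≡ 9 = α_err ✓ (single-error assumption holds).
Step 4: error magnitude e = S_0/v_5 = S_0·∏_{j≠5}(α_5 − α_j) = 8·3 = 24 ≡ 11 (mod 13).
Step 5: correct position 5: c_5 = r_5 − e = 10 − 11 ≡ 12 (mod 13). Hence c = [4, 5, 11, 2, 12].
  Check: interpolating c through the α_i gives m(x) = 9 + 9·x (degree < 2) with m(α_i) = c_i for every i, so c is indeed a codeword.


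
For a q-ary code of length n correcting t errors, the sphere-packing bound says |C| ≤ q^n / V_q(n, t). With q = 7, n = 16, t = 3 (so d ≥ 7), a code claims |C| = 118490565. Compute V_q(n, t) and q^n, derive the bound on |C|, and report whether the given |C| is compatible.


V_q(n, t) = 125377, q^n = 33232930569601, Hamming bound = 265064011, |C| = 118490565 ≤ bound (satisfied).

Step 1: Compute V_q(n, t) = Σ_{j=0}^3 C(n, j) (q−1)^j.
  j = 0: C(16,0)·(6)^0 = 1·1 = 1.
  j = 1: C(16,1)·(6)^1 = 16·6 = 96.
  j = 2: C(16,2)·(6)^2 = 120·36 = 4320.
  j = 3: C(16,3)·(6)^3 = 560·216 = 120960.
  V_q(n, t) = 1 + 96 + 4320 + 120960 = 125377.
Step 2: q^n = 7^16 = 33232930569601.
Step 3: Hamming bound ⌊q^n / V_q(n,t)⌋ = ⌊33232930569601/125377⌋ = 265064011.
Step 4: Compare |C| = 118490565 to 265064011: satisfied.
The claimed |C| lies below the Hamming bound.


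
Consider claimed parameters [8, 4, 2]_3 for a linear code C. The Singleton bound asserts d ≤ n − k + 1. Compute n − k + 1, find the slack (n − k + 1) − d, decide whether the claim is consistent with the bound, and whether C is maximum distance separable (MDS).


Singleton RHS = n − k + 1 = 5, slack = 3, bound satisfied, not MDS.

Singleton bound: d ≤ n − k + 1.
Here n = 8, k = 4, so n − k + 1 = 5.
Given d = 2, check d ≤ 5: YES.
Slack = (n − k + 1) − d = 3.
The code is NOT MDS (slack = 3 > 0).
Description: the claimed parameters are [8, 4, 2]_3; such a code would be non-MDS.


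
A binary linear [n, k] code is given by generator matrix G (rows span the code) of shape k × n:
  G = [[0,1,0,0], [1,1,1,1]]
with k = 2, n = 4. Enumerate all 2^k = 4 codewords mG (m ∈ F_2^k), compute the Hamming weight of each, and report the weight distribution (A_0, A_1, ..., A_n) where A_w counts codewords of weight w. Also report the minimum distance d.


Weight distribution: A_0 = 1, A_1 = 1, A_3 = 1, A_4 = 1. Minimum distance d = 1.

Enumerate all 2^2 = 4 messages m ∈ F_2^2.
For each, compute codeword c = mG in F_2^4, then tally its weight.
  m = 00 → c = 0000, weight = 0.
  m = 10 → c = 0100, weight = 1.
  m = 01 → c = 1111, weight = 4.
  m = 11 → c = 1011, weight = 3.
Tally weights:
  weight 0: 1 codewords.
  weight 1: 1 codewords.
  weight 3: 1 codewords.
  weight 4: 1 codewords.
Minimum distance d = smallest w > 0 with A_w > 0 = 1.
Sanity: Σ A_w = 4 = 2^2 = 4 ✓.


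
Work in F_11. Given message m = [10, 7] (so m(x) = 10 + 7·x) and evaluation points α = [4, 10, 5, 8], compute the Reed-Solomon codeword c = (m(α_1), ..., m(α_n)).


c = [5, 3, 1, 0]

Message polynomial: m(x) = 10 + 7·x (mod 11).
For each evaluation point α_i, compute m(α_i) mod 11:
  α_1 = 4: Horner steps 7 → 5, so m(4) = 5.
  α_2 = 10: Horner steps 7 → 3, so m(10) = 3.
  α_3 = 5: Horner steps 7 → 1, so m(5) = 1.
  α_4 = 8: Horner steps 7 → 0, so m(8) = 0.
Codeword c = [5, 3, 1, 0] ∈ F_11^4.


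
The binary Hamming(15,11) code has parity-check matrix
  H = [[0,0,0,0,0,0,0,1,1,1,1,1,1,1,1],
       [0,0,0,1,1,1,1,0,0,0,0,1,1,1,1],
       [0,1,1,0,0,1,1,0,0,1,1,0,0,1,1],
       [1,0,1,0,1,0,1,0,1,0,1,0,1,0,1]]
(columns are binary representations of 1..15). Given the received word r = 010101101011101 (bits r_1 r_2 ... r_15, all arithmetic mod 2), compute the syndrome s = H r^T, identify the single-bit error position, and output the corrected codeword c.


s = (1, 0, 1, 1)^T, error position = 11, corrected codeword c = 010101101001101

Compute s = H r^T mod 2 one row at a time:
  s_1 = 0 + 1 + 0 + 1 + 1 + 1 + 0 + 1 = 5 ≡ 1 (mod 2).
  s_2 = 1 + 0 + 1 + 1 + 1 + 1 + 0 + 1 = 6 ≡ 0 (mod 2).
  s_3 = 1 + 0 + 1 + 1 + 0 + 1 + 0 + 1 = 5 ≡ 1 (mod 2).
  s_4 = 0 + 0 + 0 + 1 + 1 + 1 + 1 + 1 = 5 ≡ 1 (mod 2).
s = (1, 0, 1, 1)^T — this equals column 11 of H (binary 1011), so error is at position 11.
Correct: flip bit 11 of r = 010101101011101 to get c = 010101101001101.


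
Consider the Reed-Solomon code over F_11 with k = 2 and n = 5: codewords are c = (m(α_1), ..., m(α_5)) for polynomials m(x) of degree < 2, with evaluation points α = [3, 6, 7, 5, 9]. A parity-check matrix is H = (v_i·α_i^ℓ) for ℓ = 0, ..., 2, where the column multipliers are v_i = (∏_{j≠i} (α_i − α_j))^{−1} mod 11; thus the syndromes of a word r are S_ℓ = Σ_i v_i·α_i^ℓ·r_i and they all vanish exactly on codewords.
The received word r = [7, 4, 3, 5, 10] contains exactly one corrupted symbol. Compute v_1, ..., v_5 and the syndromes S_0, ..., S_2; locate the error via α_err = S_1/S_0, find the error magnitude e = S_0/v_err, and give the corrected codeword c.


S = (9, 4, 3), error at position 5, error magnitude e = 9, c = [7, 4, 3, 5, 1].

Step 1: column multipliers v_i = (∏_{j≠i}(α_i − α_j))^{−1} mod 11.
  i = 1 (α = 3): (3−6)(3−7)(3−5)(3−9) = (−3)·(−4)·(−2)·(−6) = 144 ≡ 1, so v_1 = 1^{−1} = 1 (mod 11).
  i = 2 (α = 6): (6−3)(6−7)(6−5)(6−9) = 3·(−1)·1·(−3) = 9 ≡ 9, so v_2 = 9^{−1} = 5 (mod 11).
  i = 3 (α = 7): (7−3)(7−6)(7−5)(7−9) = 4·1·2·(−2) = −16 ≡ 6, so v_3 = 6^{−1} = 2 (mod 11).
  i = 4 (α = 5): (5−3)(5−6)(5−7)(5−9) = 2·(−1)·(−2)·(−4) = −16 ≡ 6, so v_4 = 6^{−1} = 2 (mod 11).
  i = 5 (α = 9): (9−3)(9−6)(9−7)(9−5) = 6·3·2·4 = 144 ≡ 1, so v_5 = 1^{−1} = 1 (mod 11).
  v = [1, 5, 2, 2, 1].
Step 2: syndromes of r = [7, 4, 3, 5, 10] (all sums mod 11).
  S_0 = Σ v_i r_i = 1·7 + 5·4 + 2·3 + 2·5 + 1·10 = 53 ≡ 9.
  S_1 = Σ v_i α_i r_i = 1·3·7 + 5·6·4 + 2·7·3 + 2·5·5 + 1·9·10 = 323 ≡ 4.
  α_i^2 mod 11 = [9, 3, 5, 3, 4].
  S_2 = Σ v_i α_i^2 r_i = 1·9·7 + 5·3·4 + 2·5·3 + 2·3·5 + 1·4·10 = 223 ≡ 3.
  S = (9, 4, 3) ≠ 0, so r is not a codeword (an error is present).
Step 3: locate the error. For a single error e at position i, S_ℓ = v_i·e·α_i^ℓ, so α_err = S_1/S_0.
  S_0^{−1} = 9^{−1} = 5 (mod 11), so α_err = 4·5 = 20 ≡ 9 = α_5. Error position i = 5.
  Consistency check: S_2/S_1 = 3·3 = 9 ≡ 9 = α_err ✓ (single-error assumption holds).
Step 4: error magnitude e = S_0/v_5 = S_0·∏_{j≠5}(α_5 − α_j) = 9·1 = 9 ≡ 9 (mod 11).
Step 5: correct position 5: c_5 = r_5 − e = 10 − 9 ≡ 1 (mod 11). Hence c = [7, 4, 3, 5, 1].
  Check: interpolating c through the α_i gives m(x) = 10 + 10·x (degree < 2) with m(α_i) = c_i for every i, so c is indeed a codeword.


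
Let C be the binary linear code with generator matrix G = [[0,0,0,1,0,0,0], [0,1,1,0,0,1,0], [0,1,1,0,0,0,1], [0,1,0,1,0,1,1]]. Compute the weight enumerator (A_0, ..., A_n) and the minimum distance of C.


Weight distribution: A_0 = 1, A_1 = 2, A_2 = 4, A_3 = 6, A_4 = 3. Minimum distance d = 1.

Enumerate all 2^4 = 16 messages m ∈ F_2^4.
For each, compute codeword c = mG in F_2^7, then tally its weight.
  m = 0000 → c = 0000000, weight = 0.
  m = 1000 → c = 0001000, weight = 1.
  m = 0100 → c = 0110010, weight = 3.
  m = 1100 → c = 0111010, weight = 4.
  m = 0010 → c = 0110001, weight = 3.
  m = 1010 → c = 0111001, weight = 4.
  m = 0110 → c = 0000011, weight = 2.
  m = 1110 → c = 0001011, weight = 3.
  m = 0001 → c = 0101011, weight = 4.
  m = 1001 → c = 0100011, weight = 3.
  m = 0101 → c = 0011001, weight = 3.
  m = 1101 → c = 0010001, weight = 2.
  m = 0011 → c = 0011010, weight = 3.
  m = 1011 → c = 0010010, weight = 2.
  m = 0111 → c = 0101000, weight = 2.
  m = 1111 → c = 0100000, weight = 1.
Tally weights:
  weight 0: 1 codewords.
  weight 1: 2 codewords.
  weight 2: 4 codewords.
  weight 3: 6 codewords.
  weight 4: 3 codewords.
Minimum distance d = smallest w > 0 with A_w > 0 = 1.
Sanity: Σ A_w = 16 = 2^4 = 16 ✓.


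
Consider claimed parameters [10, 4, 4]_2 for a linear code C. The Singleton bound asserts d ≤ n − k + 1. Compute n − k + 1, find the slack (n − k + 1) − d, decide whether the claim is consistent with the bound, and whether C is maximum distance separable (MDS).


Singleton RHS = n − k + 1 = 7, slack = 3, bound satisfied, not MDS.

Singleton bound: d ≤ n − k + 1.
Here n = 10, k = 4, so n − k + 1 = 7.
Given d = 4, check d ≤ 7: YES.
Slack = (n − k + 1) − d = 3.
The code is NOT MDS (slack = 3 > 0).
Description: the claimed parameters are [10, 4, 4]_2; such a code would be non-MDS.


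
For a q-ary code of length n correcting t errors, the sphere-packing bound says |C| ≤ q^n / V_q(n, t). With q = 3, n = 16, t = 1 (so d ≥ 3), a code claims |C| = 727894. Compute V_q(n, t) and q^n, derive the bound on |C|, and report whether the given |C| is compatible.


V_q(n, t) = 33, q^n = 43046721, Hamming bound = 1304446, |C| = 727894 ≤ bound (satisfied).

Step 1: Compute V_q(n, t) = Σ_{j=0}^1 C(n, j) (q−1)^j.
  j = 0: C(16,0)·(2)^0 = 1·1 = 1.
  j = 1: C(16,1)·(2)^1 = 16·2 = 32.
  V_q(n, t) = 1 + 32 = 33.
Step 2: q^n = 3^16 = 43046721.
Step 3: Hamming bound ⌊q^n / V_q(n,t)⌋ = ⌊43046721/33⌋ = 1304446.
Step 4: Compare |C| = 727894 to 1304446: satisfied.
The claimed |C| lies below the Hamming bound.


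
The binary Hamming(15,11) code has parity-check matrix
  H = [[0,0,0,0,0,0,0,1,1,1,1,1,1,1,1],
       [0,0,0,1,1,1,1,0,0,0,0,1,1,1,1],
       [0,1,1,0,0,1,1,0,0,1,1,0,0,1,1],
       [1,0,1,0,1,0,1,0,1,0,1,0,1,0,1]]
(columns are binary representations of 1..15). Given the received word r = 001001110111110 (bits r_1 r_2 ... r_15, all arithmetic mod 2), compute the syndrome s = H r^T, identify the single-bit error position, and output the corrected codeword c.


s = (0, 1, 0, 0)^T, error position = 4, corrected codeword c = 001101110111110

Compute s = H r^T mod 2 one row at a time:
  s_1 = 1 + 0 + 1 + 1 + 1 + 1 + 1 + 0 = 6 ≡ 0 (mod 2).
  s_2 = 0 + 0 + 1 + 1 + 1 + 1 + 1 + 0 = 5 ≡ 1 (mod 2).
  s_3 = 0 + 1 + 1 + 1 + 1 + 1 + 1 + 0 = 6 ≡ 0 (mod 2).
  s_4 = 0 + 1 + 0 + 1 + 0 + 1 + 1 + 0 = 4 ≡ 0 (mod 2).
s = (0, 1, 0, 0)^T — this equals column 4 of H (binary 0100), so error is at position 4.
Correct: flip bit 4 of r = 001001110111110 to get c = 001101110111110.


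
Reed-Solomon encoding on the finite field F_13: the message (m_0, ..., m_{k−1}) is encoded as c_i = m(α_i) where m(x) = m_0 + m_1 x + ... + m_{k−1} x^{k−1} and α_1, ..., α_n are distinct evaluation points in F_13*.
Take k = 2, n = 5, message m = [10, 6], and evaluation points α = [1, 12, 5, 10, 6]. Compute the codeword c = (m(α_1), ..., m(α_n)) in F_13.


c = [3, 4, 1, 5, 7]

Message polynomial: m(x) = 10 + 6·x (mod 13).
For each evaluation point α_i, compute m(α_i) mod 13:
  α_1 = 1: Horner steps 6 → 3, so m(1) = 3.
  α_2 = 12: Horner steps 6 → 4, so m(12) = 4.
  α_3 = 5: Horner steps 6 → 1, so m(5) = 1.
  α_4 = 10: Horner steps 6 → 5, so m(10) = 5.
  α_5 = 6: Horner steps 6 → 7, so m(6) = 7.
Codeword c = [3, 4, 1, 5, 7] ∈ F_13^5.


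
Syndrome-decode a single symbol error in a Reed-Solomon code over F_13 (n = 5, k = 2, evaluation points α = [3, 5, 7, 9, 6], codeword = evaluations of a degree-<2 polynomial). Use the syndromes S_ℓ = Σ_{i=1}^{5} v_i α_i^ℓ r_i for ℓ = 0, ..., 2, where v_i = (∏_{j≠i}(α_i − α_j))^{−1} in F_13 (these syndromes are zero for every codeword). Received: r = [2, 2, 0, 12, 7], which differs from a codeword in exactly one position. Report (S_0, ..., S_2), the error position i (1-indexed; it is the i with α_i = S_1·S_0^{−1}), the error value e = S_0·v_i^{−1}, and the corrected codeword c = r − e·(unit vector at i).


S = (4, 7, 9), error at position 2, error magnitude e = 1, c = [2, 1, 0, 12, 7].

Step 1: column multipliers v_i = (∏_{j≠i}(α_i − α_j))^{−1} mod 13.
  i = 1 (α = 3): (3−5)(3−7)(3−9)(3−6) = (−2)·(−4)·(−6)·(−3) = 144 ≡ 1, so v_1 = 1^{−1} = 1 (mod 13).
  i = 2 (α = 5): (5−3)(5−7)(5−9)(5−6) = 2·(−2)·(−4)·(−1) = −16 ≡ 10, so v_2 = 10^{−1} = 4 (mod 13).
  i = 3 (α = 7): (7−3)(7−5)(7−9)(7−6) = 4·2·(−2)·1 = −16 ≡ 10, so v_3 = 10^{−1} = 4 (mod 13).
  i = 4 (α = 9): (9−3)(9−5)(9−7)(9−6) = 6·4·2·3 = 144 ≡ 1, so v_4 = 1^{−1} = 1 (mod 13).
  i = 5 (α = 6): (6−3)(6−5)(6−7)(6−9) = 3·1·(−1)·(−3) = 9 ≡ 9, so v_5 = 9^{−1} = 3 (mod 13).
  v = [1, 4, 4, 1, 3].
Step 2: syndromes of r = [2, 2, 0, 12, 7] (all sums mod 13).
  S_0 = Σ v_i r_i = 1·2 + 4·2 + 4·0 + 1·12 + 3·7 = 43 ≡ 4.
  S_1 = Σ v_i α_i r_i = 1·3·2 + 4·5·2 + 4·7·0 + 1·9·12 + 3·6·7 = 280 ≡ 7.
  α_i^2 mod 13 = [9, 12, 10, 3, 10].
  S_2 = Σ v_i α_i^2 r_i = 1·9·2 + 4·12·2 + 4·10·0 + 1·3·12 + 3·10·7 = 360 ≡ 9.
  S = (4, 7, 9) ≠ 0, so r is not a codeword (an error is present).
Step 3: locate the error. For a single error e at position i, S_ℓ = v_i·e·α_i^ℓ, so α_err = S_1/S_0.
  S_0^{−1} = 4^{−1} = 10 (mod 13), so α_err = 7·10 = 70 ≡ 5 = α_2. Error position i = 2.
  Consistency check: S_2/S_1 = 9·2 = 18 ≡ 5 = α_err ✓ (single-error assumption holds).
Step 4: error magnitude e = S_0/v_2 = S_0·∏_{j≠2}(α_2 − α_j) = 4·10 = 40 ≡ 1 (mod 13).
Step 5: correct position 2: c_2 = r_2 − e = 2 − 1 ≡ 1 (mod 13). Hence c = [2, 1, 0, 12, 7].
  Check: interpolating c through the α_i gives m(x) = 10 + 6·x (degree < 2) with m(α_i) = c_i for every i, so c is indeed a codeword.


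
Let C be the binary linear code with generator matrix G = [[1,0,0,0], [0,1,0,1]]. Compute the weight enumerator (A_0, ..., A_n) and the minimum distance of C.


Weight distribution: A_0 = 1, A_1 = 1, A_2 = 1, A_3 = 1. Minimum distance d = 1.

Enumerate all 2^2 = 4 messages m ∈ F_2^2.
For each, compute codeword c = mG in F_2^4, then tally its weight.
  m = 00 → c = 0000, weight = 0.
  m = 10 → c = 1000, weight = 1.
  m = 01 → c = 0101, weight = 2.
  m = 11 → c = 1101, weight = 3.
Tally weights:
  weight 0: 1 codewords.
  weight 1: 1 codewords.
  weight 2: 1 codewords.
  weight 3: 1 codewords.
Minimum distance d = smallest w > 0 with A_w > 0 = 1.
Sanity: Σ A_w = 4 = 2^2 = 4 ✓.


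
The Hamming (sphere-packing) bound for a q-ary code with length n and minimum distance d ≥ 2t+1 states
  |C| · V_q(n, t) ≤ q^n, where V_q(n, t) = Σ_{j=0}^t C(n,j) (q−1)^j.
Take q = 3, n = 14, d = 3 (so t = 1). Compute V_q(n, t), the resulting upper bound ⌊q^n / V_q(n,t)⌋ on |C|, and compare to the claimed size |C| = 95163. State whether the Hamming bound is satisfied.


V_q(n, t) = 29, q^n = 4782969, Hamming bound = 164929, |C| = 95163 ≤ bound (satisfied).

Step 1: Compute V_q(n, t) = Σ_{j=0}^1 C(n, j) (q−1)^j.
  j = 0: C(14,0)·(2)^0 = 1·1 = 1.
  j = 1: C(14,1)·(2)^1 = 14·2 = 28.
  V_q(n, t) = 1 + 28 = 29.
Step 2: q^n = 3^14 = 4782969.
Step 3: Hamming bound ⌊q^n / V_q(n,t)⌋ = ⌊4782969/29⌋ = 164929.
Step 4: Compare |C| = 95163 to 164929: satisfied.
The claimed |C| lies below the Hamming bound.


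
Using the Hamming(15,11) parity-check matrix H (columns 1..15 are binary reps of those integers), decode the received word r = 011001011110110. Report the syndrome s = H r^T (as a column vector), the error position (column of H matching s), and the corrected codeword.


s = (0, 1, 0, 0)^T, error position = 4, corrected codeword c = 011101011110110

Compute s = H r^T mod 2 one row at a time:
  s_1 = 1 + 1 + 1 + 1 + 0 + 1 + 1 + 0 = 6 ≡ 0 (mod 2).
  s_2 = 0 + 0 + 1 + 0 + 0 + 1 + 1 + 0 = 3 ≡ 1 (mod 2).
  s_3 = 1 + 1 + 1 + 0 + 1 + 1 + 1 + 0 = 6 ≡ 0 (mod 2).
  s_4 = 0 + 1 + 0 + 0 + 1 + 1 + 1 + 0 = 4 ≡ 0 (mod 2).
s = (0, 1, 0, 0)^T — this equals column 4 of H (binary 0100), so error is at position 4.
Correct: flip bit 4 of r = 011001011110110 to get c = 011101011110110.


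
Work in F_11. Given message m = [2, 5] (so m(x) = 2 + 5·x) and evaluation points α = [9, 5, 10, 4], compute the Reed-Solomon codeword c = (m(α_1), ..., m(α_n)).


c = [3, 5, 8, 0]

Message polynomial: m(x) = 2 + 5·x (mod 11).
For each evaluation point α_i, compute m(α_i) mod 11:
  α_1 = 9: Horner steps 5 → 3, so m(9) = 3.
  α_2 = 5: Horner steps 5 → 5, so m(5) = 5.
  α_3 = 10: Horner steps 5 → 8, so m(10) = 8.
  α_4 = 4: Horner steps 5 → 0, so m(4) = 0.
Codeword c = [3, 5, 8, 0] ∈ F_11^4.


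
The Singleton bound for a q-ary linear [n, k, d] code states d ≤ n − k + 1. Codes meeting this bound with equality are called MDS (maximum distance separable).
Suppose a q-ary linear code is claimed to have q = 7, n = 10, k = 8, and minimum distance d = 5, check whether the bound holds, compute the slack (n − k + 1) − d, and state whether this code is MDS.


Singleton RHS = n − k + 1 = 3, slack = -2, bound violated (no such code; not MDS).

Singleton bound: d ≤ n − k + 1.
Here n = 10, k = 8, so n − k + 1 = 3.
Given d = 5, check d ≤ 3: NO.
Slack = (n − k + 1) − d = -2.
The slack is negative: d = 5 exceeds n − k + 1 = 3 by 2, so the Singleton bound is violated and no linear [10, 8, 5]_7 code can exist. In particular it is not MDS (MDS requires d = n − k + 1 exactly).
Description: the claimed parameters are [10, 8, 5]_7; such a code would be impossible (violates the Singleton bound).


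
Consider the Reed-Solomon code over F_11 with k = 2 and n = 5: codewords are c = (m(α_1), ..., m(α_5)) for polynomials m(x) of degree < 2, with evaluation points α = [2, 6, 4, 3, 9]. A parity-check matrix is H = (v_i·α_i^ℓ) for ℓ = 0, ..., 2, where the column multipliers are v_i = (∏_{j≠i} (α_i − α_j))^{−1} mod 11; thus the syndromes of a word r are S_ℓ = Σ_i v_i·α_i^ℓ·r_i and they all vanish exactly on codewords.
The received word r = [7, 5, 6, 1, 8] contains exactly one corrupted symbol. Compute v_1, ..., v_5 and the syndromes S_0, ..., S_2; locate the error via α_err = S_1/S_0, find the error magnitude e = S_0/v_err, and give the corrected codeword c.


S = (7, 8, 6), error at position 5, error magnitude e = 10, c = [7, 5, 6, 1, 9].

Step 1: column multipliers v_i = (∏_{j≠i}(α_i − α_j))^{−1} mod 11.
  i = 1 (α = 2): (2−6)(2−4)(2−3)(2−9) = (−4)·(−2)·(−1)·(−7) = 56 ≡ 1, so v_1 = 1^{−1} = 1 (mod 11).
  i = 2 (α = 6): (6−2)(6−4)(6−3)(6−9) = 4·2·3·(−3) = −72 ≡ 5, so v_2 = 5^{−1} = 9 (mod 11).
  i = 3 (α = 4): (4−2)(4−6)(4−3)(4−9) = 2·(−2)·1·(−5) = 20 ≡ 9, so v_3 = 9^{−1} = 5 (mod 11).
  i = 4 (α = 3): (3−2)(3−6)(3−4)(3−9) = 1·(−3)·(−1)·(−6) = −18 ≡ 4, so v_4 = 4^{−1} = 3 (mod 11).
  i = 5 (α = 9): (9−2)(9−6)(9−4)(9−3) = 7·3·5·6 = 630 ≡ 3, so v_5 = 3^{−1} = 4 (mod 11).
  v = [1, 9, 5, 3, 4].
Step 2: syndromes of r = [7, 5, 6, 1, 8] (all sums mod 11).
  S_0 = Σ v_i r_i = 1·7 + 9·5 + 5·6 + 3·1 + 4·8 = 117 ≡ 7.
  S_1 = Σ v_i α_i r_i = 1·2·7 + 9·6·5 + 5·4·6 + 3·3·1 + 4·9·8 = 701 ≡ 8.
  α_i^2 mod 11 = [4, 3, 5, 9, 4].
  S_2 = Σ v_i α_i^2 r_i = 1·4·7 + 9·3·5 + 5·5·6 + 3·9·1 + 4·4·8 = 468 ≡ 6.
  S = (7, 8, 6) ≠ 0, so r is not a codeword (an error is present).
Step 3: locate the error. For a single error e at position i, S_ℓ = v_i·e·α_i^ℓ, so α_err = S_1/S_0.
  S_0^{−1} = 7^{−1} = 8 (mod 11), so α_err = 8·8 = 64 ≡ 9 = α_5. Error position i = 5.
  Consistency check: S_2/S_1 = 6·7 = 42 ≡ 9 = α_err ✓ (single-error assumption holds).
Step 4: error magnitude e = S_0/v_5 = S_0·∏_{j≠5}(α_5 − α_j) = 7·3 = 21 ≡ 10 (mod 11).
Step 5: correct position 5: c_5 = r_5 − e = 8 − 10 ≡ 9 (mod 11). Hence c = [7, 5, 6, 1, 9].
  Check: interpolating c through the α_i gives m(x) = 8 + 5·x (degree < 2) with m(α_i) = c_i for every i, so c is indeed a codeword.


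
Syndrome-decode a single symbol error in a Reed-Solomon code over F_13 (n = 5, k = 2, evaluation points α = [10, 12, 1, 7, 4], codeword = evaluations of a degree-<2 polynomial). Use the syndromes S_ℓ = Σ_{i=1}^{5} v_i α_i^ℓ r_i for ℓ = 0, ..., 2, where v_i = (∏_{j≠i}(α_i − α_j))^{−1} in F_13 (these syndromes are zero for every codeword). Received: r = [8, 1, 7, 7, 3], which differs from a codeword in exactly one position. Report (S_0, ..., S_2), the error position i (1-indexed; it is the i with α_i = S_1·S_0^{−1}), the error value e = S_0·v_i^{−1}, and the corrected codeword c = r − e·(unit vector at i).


S = (6, 3, 8), error at position 4, error magnitude e = 8, c = [8, 1, 7, 12, 3].

Step 1: column multipliers v_i = (∏_{j≠i}(α_i − α_j))^{−1} mod 13.
  i = 1 (α = 10): (10−12)(10−1)(10−7)(10−4) = (−2)·9·3·6 = −324 ≡ 1, so v_1 = 1^{−1} = 1 (mod 13).
  i = 2 (α = 12): (12−10)(12−1)(12−7)(12−4) = 2·11·5·8 = 880 ≡ 9, so v_2 = 9^{−1} = 3 (mod 13).
  i = 3 (α = 1): (1−10)(1−12)(1−7)(1−4) = (−9)·(−11)·(−6)·(−3) = 1782 ≡ 1, so v_3 = 1^{−1} = 1 (mod 13).
  i = 4 (α = 7): (7−10)(7−12)(7−1)(7−4) = (−3)·(−5)·6·3 = 270 ≡ 10, so v_4 = 10^{−1} = 4 (mod 13).
  i = 5 (α = 4): (4−10)(4−12)(4−1)(4−7) = (−6)·(−8)·3·(−3) = −432 ≡ 10, so v_5 = 10^{−1} = 4 (mod 13).
  v = [1, 3, 1, 4, 4].
Step 2: syndromes of r = [8, 1, 7, 7, 3] (all sums mod 13).
  S_0 = Σ v_i r_i = 1·8 + 3·1 + 1·7 + 4·7 + 4·3 = 58 ≡ 6.
  S_1 = Σ v_i α_i r_i = 1·10·8 + 3·12·1 + 1·1·7 + 4·7·7 + 4·4·3 = 367 ≡ 3.
  α_i^2 mod 13 = [9, 1, 1, 10, 3].
  S_2 = Σ v_i α_i^2 r_i = 1·9·8 + 3·1·1 + 1·1·7 + 4·10·7 + 4·3·3 = 398 ≡ 8.
  S = (6, 3, 8) ≠ 0, so r is not a codeword (an error is present).
Step 3: locate the error. For a single error e at position i, S_ℓ = v_i·e·α_i^ℓ, so α_err = S_1/S_0.
  S_0^{−1} = 6^{−1} = 11 (mod 13), so α_err = 3·11 = 33 ≡ 7 = α_4. Error position i = 4.
  Consistency check: S_2/S_1 = 8·9 = 72 ≡ 7 = α_err ✓ (single-error assumption holds).
Step 4: error magnitude e = S_0/v_4 = S_0·∏_{j≠4}(α_4 − α_j) = 6·10 = 60 ≡ 8 (mod 13).
Step 5: correct position 4: c_4 = r_4 − e = 7 − 8 ≡ 12 (mod 13). Hence c = [8, 1, 7, 12, 3].
  Check: interpolating c through the α_i gives m(x) = 4 + 3·x (degree < 2) with m(α_i) = c_i for every i, so c is indeed a codeword.
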